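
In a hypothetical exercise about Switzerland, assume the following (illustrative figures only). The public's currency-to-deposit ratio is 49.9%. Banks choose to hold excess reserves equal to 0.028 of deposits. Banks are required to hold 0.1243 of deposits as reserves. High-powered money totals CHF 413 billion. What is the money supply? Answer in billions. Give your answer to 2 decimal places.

The money multiplier is m = (1 + c) / (rr + e + c) = (1 + 0.499) / (0.1243 + 0.028 + 0.499) ≈ 2.301551.
So M = m × MB = 2.301551 × 413 ≈ 950.5406 billion.

CHF 950.54 billion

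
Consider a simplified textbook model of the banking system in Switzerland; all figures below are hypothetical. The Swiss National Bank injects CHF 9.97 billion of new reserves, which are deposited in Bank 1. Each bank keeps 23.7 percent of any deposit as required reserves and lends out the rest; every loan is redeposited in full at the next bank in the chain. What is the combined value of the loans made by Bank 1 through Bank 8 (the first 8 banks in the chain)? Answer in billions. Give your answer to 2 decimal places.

Bank i lends (1 − rr)^i of the original deposit: Bank 1 lends 9.97·0.7630 ≈ 7.6071, Bank 2 lends 9.97·0.7630² ≈ 5.8042, and so on.
Summing a geometric series: total = 9.97·[0.7630·(1 − 0.7630^8) / (1 − 0.7630)] ≈ 28.4106 billion.

CHF 28.41 billion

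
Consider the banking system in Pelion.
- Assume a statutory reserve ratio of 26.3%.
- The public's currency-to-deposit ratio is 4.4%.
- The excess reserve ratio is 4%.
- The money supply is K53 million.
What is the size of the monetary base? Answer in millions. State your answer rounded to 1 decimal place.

The money multiplier is m = (1 + c) / (rr + e + c) = (1 + 0.044) / (0.263 + 0.04 + 0.044) ≈ 3.0086.
MB = M / m = 53 / 3.0086 ≈ 17.6162 million.

K17.6 million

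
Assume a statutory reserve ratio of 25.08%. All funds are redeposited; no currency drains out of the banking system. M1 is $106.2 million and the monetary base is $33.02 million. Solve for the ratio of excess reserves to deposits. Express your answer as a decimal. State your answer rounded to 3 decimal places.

Using m = M/MB = 106.2/33.02 ≈ 3.216233. Since m = (1 + c)/(c + rr + e), the denominator satisfies c + rr + e = (1 + c)/m = (1 + 0) / 3.216233 ≈ 0.310923.
With c = 0 and rr = 0.2508, the ratio of excess reserves to deposits is 0.310923 − 0 − 0.2508 = 0.060123.

0.060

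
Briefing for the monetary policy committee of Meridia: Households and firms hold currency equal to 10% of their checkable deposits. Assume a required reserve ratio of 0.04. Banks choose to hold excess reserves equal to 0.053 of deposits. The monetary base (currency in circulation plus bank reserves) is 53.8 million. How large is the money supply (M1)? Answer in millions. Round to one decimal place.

The money multiplier is m = (1 + c) / (rr + e + c) = (1 + 0.1) / (0.04 + 0.053 + 0.1) ≈ 5.6995.
So M = m × MB = 5.6995 × 53.8 = 306.6331 million.

306.6 million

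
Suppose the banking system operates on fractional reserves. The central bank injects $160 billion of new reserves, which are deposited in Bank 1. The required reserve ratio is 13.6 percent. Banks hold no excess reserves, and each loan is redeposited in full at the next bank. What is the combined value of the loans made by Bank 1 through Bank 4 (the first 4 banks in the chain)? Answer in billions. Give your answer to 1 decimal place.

$450.0 billion

Bank i lends (1 − rr)^i of the original deposit: Bank 1 lends 160·0.8640 = 138.2400, Bank 2 lends 160·0.8640² ≈ 119.4394, and so on.
Summing a geometric series: total = 160·[0.8640·(1 − 0.8640^4) / (1 − 0.8640)] ≈ 450.0360 billion.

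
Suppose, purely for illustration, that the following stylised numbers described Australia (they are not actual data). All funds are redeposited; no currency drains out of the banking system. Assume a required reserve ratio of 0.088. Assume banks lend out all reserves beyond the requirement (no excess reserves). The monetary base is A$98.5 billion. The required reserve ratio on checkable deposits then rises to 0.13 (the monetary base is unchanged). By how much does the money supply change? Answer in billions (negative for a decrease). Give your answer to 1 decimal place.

Initially m₁ = 1 / (0.088) ≈ 11.3636, so M₁ = 11.3636 × 98.5 = 1119.3146 billion.
After the change m₂ = 1 / (0.13) ≈ 7.6923, so M₂ = 7.6923 × 98.5 ≈ 757.6916 billion.
ΔM = M₂ − M₁ = 757.6916 − 1119.3146 = -361.623 billion.

-361.6 billion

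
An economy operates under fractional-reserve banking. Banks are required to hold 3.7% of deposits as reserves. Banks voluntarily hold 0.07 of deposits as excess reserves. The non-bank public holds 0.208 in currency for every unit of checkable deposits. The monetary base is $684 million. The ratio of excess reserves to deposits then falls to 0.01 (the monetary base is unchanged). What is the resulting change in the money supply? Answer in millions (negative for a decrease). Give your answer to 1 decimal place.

Initially m₁ = (1 + 0.208) / (0.037 + 0.07 + 0.208) ≈ 3.83492, so M₁ = 3.83492 × 684 ≈ 2623.0853 million.
After the change m₂ = (1 + 0.208) / (0.037 + 0.01 + 0.208) ≈ 4.73725, so M₂ = 4.73725 × 684 = 3240.279 million.
ΔM = M₂ − M₁ = 3240.279 − 2623.0853 = 617.1937 million.

$617.2 million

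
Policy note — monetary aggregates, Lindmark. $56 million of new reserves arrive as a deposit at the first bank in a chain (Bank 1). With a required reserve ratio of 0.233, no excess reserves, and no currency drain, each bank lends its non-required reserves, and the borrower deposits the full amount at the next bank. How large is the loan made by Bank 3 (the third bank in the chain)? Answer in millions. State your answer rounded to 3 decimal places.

$25.268 million

Each bank lends a fraction (1 − rr) = 0.7670 of the deposit it receives, so Bank 3 receives 56·0.7670^2 and lends 56·0.7670^3 ≈ 25.2682 million.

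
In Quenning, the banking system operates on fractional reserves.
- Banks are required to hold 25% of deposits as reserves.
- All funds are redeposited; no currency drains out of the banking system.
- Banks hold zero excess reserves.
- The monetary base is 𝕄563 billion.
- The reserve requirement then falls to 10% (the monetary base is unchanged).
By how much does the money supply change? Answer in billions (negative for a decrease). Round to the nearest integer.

Initially m₁ = 1 / (0.25) = 4, so M₁ = 4 × 563 = 2252 billion.
After the change m₂ = 1 / (0.1) = 10, so M₂ = 10 × 563 = 5630 billion.
ΔM = M₂ − M₁ = 5630 − 2252 = 3378 billion.

𝕄3378 billion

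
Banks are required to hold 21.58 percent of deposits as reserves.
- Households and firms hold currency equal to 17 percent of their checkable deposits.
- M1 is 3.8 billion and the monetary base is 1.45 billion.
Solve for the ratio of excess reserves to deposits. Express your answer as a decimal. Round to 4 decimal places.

0.0606

Using m = M/MB = 3.8/1.45 ≈ 2.620690. Since m = (1 + c)/(c + rr + e), the denominator satisfies c + rr + e = (1 + c)/m = (1 + 0.17) / 2.620690 ≈ 0.446447.
With c = 0.17 and rr = 0.2158, the ratio of excess reserves to deposits is 0.446447 − 0.17 − 0.2158 = 0.060647.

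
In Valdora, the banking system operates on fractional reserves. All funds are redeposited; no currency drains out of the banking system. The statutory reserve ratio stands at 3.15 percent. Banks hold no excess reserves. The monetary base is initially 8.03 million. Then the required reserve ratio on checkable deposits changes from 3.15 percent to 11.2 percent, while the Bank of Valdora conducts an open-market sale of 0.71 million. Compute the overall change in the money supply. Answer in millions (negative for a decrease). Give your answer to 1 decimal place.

-189.6 million

Before: m₁ = 1 / (0.0315) ≈ 31.7460, MB₁ = 8.03, so M₁ = 31.7460 × 8.03 ≈ 254.9204 million.
After: m₂ = 1 / (0.112) ≈ 8.9286, MB₂ = 8.03 − 0.71 = 7.32, so M₂ = 8.9286 × 7.32 ≈ 65.3574 million.
ΔM = M₂ − M₁ = 65.3574 − 254.9204 = -189.563 million.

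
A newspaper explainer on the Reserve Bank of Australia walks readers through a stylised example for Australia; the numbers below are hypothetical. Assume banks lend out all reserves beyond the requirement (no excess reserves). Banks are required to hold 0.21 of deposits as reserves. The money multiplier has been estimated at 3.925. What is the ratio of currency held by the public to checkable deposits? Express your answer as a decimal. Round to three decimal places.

Using m = 3.925. From m = (1 + c)/(c + rr + e), rearranging gives 1 + c = m·(c + rr + e), so c·(1 − m) = m·(rr + e) − 1.
Hence c = [m·(rr + e) − 1]/(1 − m) = [3.925 × (0.21 + 0) − 1] / (1 − 3.925) ≈ 0.060085.

0.060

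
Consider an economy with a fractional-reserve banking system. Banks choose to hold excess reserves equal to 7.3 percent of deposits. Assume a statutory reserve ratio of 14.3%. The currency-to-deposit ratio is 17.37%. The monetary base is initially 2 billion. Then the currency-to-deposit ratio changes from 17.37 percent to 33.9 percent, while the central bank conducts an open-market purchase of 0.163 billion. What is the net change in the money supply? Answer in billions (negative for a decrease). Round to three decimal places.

-0.805 billion

Before: m₁ = (1 + 0.1737) / (0.143 + 0.073 + 0.1737) ≈ 3.01180, MB₁ = 2, so M₁ = 3.01180 × 2 = 6.0236 billion.
After: m₂ = (1 + 0.339) / (0.143 + 0.073 + 0.339) ≈ 2.41261, MB₂ = 2 + 0.163 = 2.163, so M₂ = 2.41261 × 2.163 ≈ 5.2185 billion.
ΔM = M₂ − M₁ = 5.2185 − 6.0236 = -0.8051 billion.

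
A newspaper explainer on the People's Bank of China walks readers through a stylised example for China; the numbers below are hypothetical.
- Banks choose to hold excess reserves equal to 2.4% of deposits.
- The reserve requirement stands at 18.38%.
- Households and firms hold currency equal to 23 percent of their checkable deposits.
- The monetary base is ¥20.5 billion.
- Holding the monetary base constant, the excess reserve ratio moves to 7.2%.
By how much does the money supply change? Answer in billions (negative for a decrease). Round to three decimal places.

-5.691 billion

Initially m₁ = (1 + 0.23) / (0.1838 + 0.024 + 0.23) ≈ 2.809502, so M₁ = 2.809502 × 20.5 ≈ 57.5948 billion.
After the change m₂ = (1 + 0.23) / (0.1838 + 0.072 + 0.23) ≈ 2.531906, so M₂ = 2.531906 × 20.5 ≈ 51.9041 billion.
ΔM = M₂ − M₁ = 51.9041 − 57.5948 = -5.6907 billion.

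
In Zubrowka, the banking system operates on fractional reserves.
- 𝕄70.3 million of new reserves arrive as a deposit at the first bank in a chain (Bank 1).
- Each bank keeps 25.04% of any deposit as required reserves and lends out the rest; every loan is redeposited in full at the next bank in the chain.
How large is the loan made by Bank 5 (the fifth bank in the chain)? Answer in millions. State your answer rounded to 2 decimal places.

𝕄16.64 million

Each bank lends a fraction (1 − rr) = 0.7496 of the deposit it receives, so Bank 5 receives 70.3·0.7496^4 and lends 70.3·0.7496^5 ≈ 16.6381 million.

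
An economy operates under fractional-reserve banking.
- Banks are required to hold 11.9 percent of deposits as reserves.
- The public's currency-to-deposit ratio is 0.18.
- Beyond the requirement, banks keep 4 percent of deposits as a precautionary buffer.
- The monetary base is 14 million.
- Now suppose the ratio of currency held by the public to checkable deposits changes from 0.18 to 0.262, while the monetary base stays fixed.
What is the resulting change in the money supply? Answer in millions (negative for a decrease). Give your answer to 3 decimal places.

Initially m₁ = (1 + 0.18) / (0.119 + 0.04 + 0.18) ≈ 3.480826, so M₁ = 3.480826 × 14 ≈ 48.7316 million.
After the change m₂ = (1 + 0.262) / (0.119 + 0.04 + 0.262) ≈ 2.997625, so M₂ = 2.997625 × 14 ≈ 41.9668 million.
ΔM = M₂ − M₁ = 41.9668 − 48.7316 = -6.7648 million.

-6.765 million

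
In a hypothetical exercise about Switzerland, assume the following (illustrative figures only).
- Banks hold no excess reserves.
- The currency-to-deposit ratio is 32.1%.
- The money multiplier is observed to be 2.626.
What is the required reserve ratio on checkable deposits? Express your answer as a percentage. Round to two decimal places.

18.20%

Using m = 2.626. Since m = (1 + c)/(c + rr + e), the denominator satisfies c + rr + e = (1 + c)/m = (1 + 0.321) / 2.626 ≈ 0.503046.
With c = 0.321 and e = 0, the required reserve ratio on checkable deposits is 0.503046 − 0.321 − 0 = 0.182046.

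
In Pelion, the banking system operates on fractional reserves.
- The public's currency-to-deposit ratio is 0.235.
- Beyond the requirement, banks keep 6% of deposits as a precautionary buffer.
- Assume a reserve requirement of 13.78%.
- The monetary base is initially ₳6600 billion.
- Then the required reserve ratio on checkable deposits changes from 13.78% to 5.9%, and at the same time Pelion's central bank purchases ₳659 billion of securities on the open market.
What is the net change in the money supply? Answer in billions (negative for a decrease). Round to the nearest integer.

₳6491 billion

Before: m₁ = (1 + 0.235) / (0.1378 + 0.06 + 0.235) ≈ 2.85351, MB₁ = 6600, so M₁ = 2.85351 × 6600 = 18833.166 billion.
After: m₂ = (1 + 0.235) / (0.059 + 0.06 + 0.235) ≈ 3.48870, MB₂ = 6600 + 659 = 7259, so M₂ = 3.48870 × 7259 = 25324.4733 billion.
ΔM = M₂ − M₁ = 25324.4733 − 18833.166 = 6491.3073 billion.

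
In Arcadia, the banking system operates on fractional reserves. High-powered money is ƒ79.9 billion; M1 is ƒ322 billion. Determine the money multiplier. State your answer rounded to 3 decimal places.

4.030

The money multiplier is m = M / MB = 322 / 79.9 ≈ 4.03004.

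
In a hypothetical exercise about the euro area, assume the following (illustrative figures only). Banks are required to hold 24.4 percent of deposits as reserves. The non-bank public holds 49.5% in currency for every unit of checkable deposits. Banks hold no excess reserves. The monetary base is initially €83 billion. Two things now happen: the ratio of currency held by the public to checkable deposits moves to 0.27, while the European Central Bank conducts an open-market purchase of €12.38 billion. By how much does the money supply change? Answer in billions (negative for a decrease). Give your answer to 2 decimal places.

Before: m₁ = (1 + 0.495) / (0.244 + 0.495) ≈ 2.02300, MB₁ = 83, so M₁ = 2.02300 × 83 = 167.909 billion.
After: m₂ = (1 + 0.27) / (0.244 + 0.27) ≈ 2.47082, MB₂ = 83 + 12.38 = 95.38, so M₂ = 2.47082 × 95.38 ≈ 235.6668 billion.
ΔM = M₂ − M₁ = 235.6668 − 167.909 = 67.7578 billion.

€67.76 billion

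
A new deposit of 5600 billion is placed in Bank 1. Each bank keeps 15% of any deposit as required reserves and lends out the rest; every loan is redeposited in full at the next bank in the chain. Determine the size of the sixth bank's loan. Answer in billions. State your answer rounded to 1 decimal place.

2112.0 billion

Each bank lends a fraction (1 − rr) = 0.8500 of the deposit it receives, so Bank 6 receives 5600·0.8500^5 and lends 5600·0.8500^6 ≈ 2112.0373 billion.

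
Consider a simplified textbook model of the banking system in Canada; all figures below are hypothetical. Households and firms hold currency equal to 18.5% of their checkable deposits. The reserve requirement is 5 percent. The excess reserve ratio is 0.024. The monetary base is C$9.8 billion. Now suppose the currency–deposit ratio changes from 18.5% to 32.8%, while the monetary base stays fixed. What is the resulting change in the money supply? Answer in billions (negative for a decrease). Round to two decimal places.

Initially m₁ = (1 + 0.185) / (0.05 + 0.024 + 0.185) ≈ 4.5753, so M₁ = 4.5753 × 9.8 ≈ 44.8379 billion.
After the change m₂ = (1 + 0.328) / (0.05 + 0.024 + 0.328) ≈ 3.3035, so M₂ = 3.3035 × 9.8 = 32.3743 billion.
ΔM = M₂ − M₁ = 32.3743 − 44.8379 = -12.4636 billion.

-12.46 billion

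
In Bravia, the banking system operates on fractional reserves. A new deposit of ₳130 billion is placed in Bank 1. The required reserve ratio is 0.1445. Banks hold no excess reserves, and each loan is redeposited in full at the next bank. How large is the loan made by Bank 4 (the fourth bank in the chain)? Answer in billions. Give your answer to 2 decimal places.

Each bank lends a fraction (1 − rr) = 0.8555 of the deposit it receives, so Bank 4 receives 130·0.8555^3 and lends 130·0.8555^4 ≈ 69.6343 billion.

₳69.63 billion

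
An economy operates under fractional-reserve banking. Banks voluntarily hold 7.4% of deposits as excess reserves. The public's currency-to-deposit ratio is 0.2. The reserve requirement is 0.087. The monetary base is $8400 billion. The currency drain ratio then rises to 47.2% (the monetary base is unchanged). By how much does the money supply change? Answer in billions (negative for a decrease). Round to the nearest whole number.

-8389 billion

Initially m₁ = (1 + 0.2) / (0.087 + 0.074 + 0.2) ≈ 3.32410, so M₁ = 3.32410 × 8400 = 27922.44 billion.
After the change m₂ = (1 + 0.472) / (0.087 + 0.074 + 0.472) ≈ 2.32543, so M₂ = 2.32543 × 8400 = 19533.612 billion.
ΔM = M₂ − M₁ = 19533.612 − 27922.44 = -8388.828 billion.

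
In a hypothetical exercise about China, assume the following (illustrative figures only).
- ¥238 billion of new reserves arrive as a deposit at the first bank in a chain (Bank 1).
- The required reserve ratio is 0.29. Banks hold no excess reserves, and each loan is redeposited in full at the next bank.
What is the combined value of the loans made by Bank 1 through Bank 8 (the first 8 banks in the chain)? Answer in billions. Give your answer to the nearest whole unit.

¥545 billion

Bank i lends (1 − rr)^i of the original deposit: Bank 1 lends 238·0.7100 = 168.9800, Bank 2 lends 238·0.7100² = 119.9758, and so on.
Summing a geometric series: total = 238·[0.7100·(1 − 0.7100^8) / (1 − 0.7100)] ≈ 545.0623 billion.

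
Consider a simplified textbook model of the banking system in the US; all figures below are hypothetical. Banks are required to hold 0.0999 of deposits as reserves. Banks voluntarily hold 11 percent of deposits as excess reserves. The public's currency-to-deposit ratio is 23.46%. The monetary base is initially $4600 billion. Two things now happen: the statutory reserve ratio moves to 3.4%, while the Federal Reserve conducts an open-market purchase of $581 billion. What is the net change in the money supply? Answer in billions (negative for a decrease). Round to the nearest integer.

Before: m₁ = (1 + 0.2346) / (0.0999 + 0.11 + 0.2346) ≈ 2.77750, MB₁ = 4600, so M₁ = 2.77750 × 4600 = 12776.5 billion.
After: m₂ = (1 + 0.2346) / (0.034 + 0.11 + 0.2346) ≈ 3.26096, MB₂ = 4600 + 581 = 5181, so M₂ = 3.26096 × 5181 ≈ 16895.0338 billion.
ΔM = M₂ − M₁ = 16895.0338 − 12776.5 = 4118.5338 billion.

$4119 billion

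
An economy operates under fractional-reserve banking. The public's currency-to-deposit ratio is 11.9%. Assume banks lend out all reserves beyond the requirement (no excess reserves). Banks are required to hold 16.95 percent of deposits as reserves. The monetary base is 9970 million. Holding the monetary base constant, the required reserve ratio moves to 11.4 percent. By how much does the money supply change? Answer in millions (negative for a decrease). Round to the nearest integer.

9211 million

Initially m₁ = (1 + 0.119) / (0.1695 + 0.119) ≈ 3.87868, so M₁ = 3.87868 × 9970 = 38670.4396 million.
After the change m₂ = (1 + 0.119) / (0.114 + 0.119) ≈ 4.80258, so M₂ = 4.80258 × 9970 = 47881.7226 million.
ΔM = M₂ − M₁ = 47881.7226 − 38670.4396 = 9211.283 million.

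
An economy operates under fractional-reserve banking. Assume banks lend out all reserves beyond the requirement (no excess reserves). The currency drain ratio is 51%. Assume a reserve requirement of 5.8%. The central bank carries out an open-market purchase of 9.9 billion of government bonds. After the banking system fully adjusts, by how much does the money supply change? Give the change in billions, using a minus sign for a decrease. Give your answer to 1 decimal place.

The money multiplier is m = (1 + c) / (rr + c) = (1 + 0.51) / (0.058 + 0.51) ≈ 2.6585.
The purchase adds 9.9 billion of base, so ΔM = m × ΔMB = 2.6585 × (+9.9) ≈ 26.3192 billion.

26.3 billion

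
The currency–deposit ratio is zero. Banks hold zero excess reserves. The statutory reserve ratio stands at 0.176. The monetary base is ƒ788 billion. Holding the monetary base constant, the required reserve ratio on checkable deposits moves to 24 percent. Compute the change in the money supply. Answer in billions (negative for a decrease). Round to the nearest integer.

Initially m₁ = 1 / (0.176) ≈ 5.6818, so M₁ = 5.6818 × 788 = 4477.2584 billion.
After the change m₂ = 1 / (0.24) ≈ 4.1667, so M₂ = 4.1667 × 788 = 3283.3596 billion.
ΔM = M₂ − M₁ = 3283.3596 − 4477.2584 = -1193.8988 billion.

-1194 billion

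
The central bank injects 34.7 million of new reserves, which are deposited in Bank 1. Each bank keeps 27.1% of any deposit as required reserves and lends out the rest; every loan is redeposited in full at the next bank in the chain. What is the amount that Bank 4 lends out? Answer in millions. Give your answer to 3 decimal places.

9.800 million

Each bank lends a fraction (1 − rr) = 0.7290 of the deposit it receives, so Bank 4 receives 34.7·0.7290^3 and lends 34.7·0.7290^4 ≈ 9.8003 million.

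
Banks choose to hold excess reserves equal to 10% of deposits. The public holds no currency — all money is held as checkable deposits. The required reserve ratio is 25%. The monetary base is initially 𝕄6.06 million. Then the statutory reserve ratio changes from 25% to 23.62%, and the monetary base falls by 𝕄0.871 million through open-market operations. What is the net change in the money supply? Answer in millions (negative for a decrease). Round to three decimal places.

Before: m₁ = 1 / (0.25 + 0.1) ≈ 2.85714, MB₁ = 6.06, so M₁ = 2.85714 × 6.06 ≈ 17.3143 million.
After: m₂ = 1 / (0.2362 + 0.1) ≈ 2.97442, MB₂ = 6.06 − 0.871 = 5.189, so M₂ = 2.97442 × 5.189 ≈ 15.4343 million.
ΔM = M₂ − M₁ = 15.4343 − 17.3143 = -1.88 million.

-1.880 million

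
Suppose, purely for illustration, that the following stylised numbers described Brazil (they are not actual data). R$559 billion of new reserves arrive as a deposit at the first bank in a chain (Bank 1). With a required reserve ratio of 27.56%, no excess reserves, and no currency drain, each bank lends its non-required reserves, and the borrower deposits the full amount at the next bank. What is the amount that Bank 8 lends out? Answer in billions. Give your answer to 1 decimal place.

Each bank lends a fraction (1 − rr) = 0.7244 of the deposit it receives, so Bank 8 receives 559·0.7244^7 and lends 559·0.7244^8 ≈ 42.3877 billion.

R$42.4 billion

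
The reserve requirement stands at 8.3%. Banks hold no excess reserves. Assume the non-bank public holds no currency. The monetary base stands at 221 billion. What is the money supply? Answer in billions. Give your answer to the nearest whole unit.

With no currency drain or excess reserves, the money multiplier is m = 1/rr = 1/0.083 ≈ 12.0482.
Money supply M = m × MB = 12.0482 × 221 = 2662.6522 billion.

2663 billion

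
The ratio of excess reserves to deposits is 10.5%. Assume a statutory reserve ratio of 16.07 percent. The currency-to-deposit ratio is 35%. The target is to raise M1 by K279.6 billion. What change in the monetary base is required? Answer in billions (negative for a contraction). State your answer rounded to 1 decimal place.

The money multiplier is m = (1 + c) / (rr + e + c) = (1 + 0.35) / (0.1607 + 0.105 + 0.35) ≈ 2.19263.
ΔMB = ΔM / m = (+279.6) / 2.19263 ≈ 127.5181 billion.

K127.5 billion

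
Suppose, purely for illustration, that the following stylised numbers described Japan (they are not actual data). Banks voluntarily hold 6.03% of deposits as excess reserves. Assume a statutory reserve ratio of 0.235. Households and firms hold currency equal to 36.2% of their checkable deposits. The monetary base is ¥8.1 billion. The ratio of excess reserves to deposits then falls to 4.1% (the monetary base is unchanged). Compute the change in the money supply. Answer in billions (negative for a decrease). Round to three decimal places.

¥0.508 billion

Initially m₁ = (1 + 0.362) / (0.235 + 0.0603 + 0.362) ≈ 2.07211, so M₁ = 2.07211 × 8.1 ≈ 16.7841 billion.
After the change m₂ = (1 + 0.362) / (0.235 + 0.041 + 0.362) ≈ 2.13480, so M₂ = 2.13480 × 8.1 ≈ 17.2919 billion.
ΔM = M₂ − M₁ = 17.2919 − 16.7841 = 0.5078 billion.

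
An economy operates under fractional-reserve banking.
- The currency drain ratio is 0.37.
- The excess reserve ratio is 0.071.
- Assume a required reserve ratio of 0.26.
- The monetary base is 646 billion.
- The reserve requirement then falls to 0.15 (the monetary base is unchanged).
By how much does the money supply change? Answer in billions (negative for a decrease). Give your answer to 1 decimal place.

Initially m₁ = (1 + 0.37) / (0.26 + 0.071 + 0.37) ≈ 1.95435, so M₁ = 1.95435 × 646 = 1262.5101 billion.
After the change m₂ = (1 + 0.37) / (0.15 + 0.071 + 0.37) ≈ 2.31810, so M₂ = 2.31810 × 646 = 1497.4926 billion.
ΔM = M₂ − M₁ = 1497.4926 − 1262.5101 = 234.9825 billion.

235.0 billion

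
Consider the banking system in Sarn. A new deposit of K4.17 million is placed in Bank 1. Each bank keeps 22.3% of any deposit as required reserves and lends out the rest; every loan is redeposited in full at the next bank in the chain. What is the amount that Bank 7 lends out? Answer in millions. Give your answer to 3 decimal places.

K0.713 million

Each bank lends a fraction (1 − rr) = 0.7770 of the deposit it receives, so Bank 7 receives 4.17·0.7770^6 and lends 4.17·0.7770^7 ≈ 0.7130 million.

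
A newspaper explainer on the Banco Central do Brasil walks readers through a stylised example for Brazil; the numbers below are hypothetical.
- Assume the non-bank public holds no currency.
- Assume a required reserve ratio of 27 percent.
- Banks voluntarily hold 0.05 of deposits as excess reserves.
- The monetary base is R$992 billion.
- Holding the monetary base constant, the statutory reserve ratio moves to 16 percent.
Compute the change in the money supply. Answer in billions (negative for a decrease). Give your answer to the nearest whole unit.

Initially m₁ = 1 / (0.27 + 0.05) = 3.1250, so M₁ = 3.1250 × 992 = 3100 billion.
After the change m₂ = 1 / (0.16 + 0.05) ≈ 4.7619, so M₂ = 4.7619 × 992 = 4723.8048 billion.
ΔM = M₂ − M₁ = 4723.8048 − 3100 = 1623.8048 billion.

R$1624 billion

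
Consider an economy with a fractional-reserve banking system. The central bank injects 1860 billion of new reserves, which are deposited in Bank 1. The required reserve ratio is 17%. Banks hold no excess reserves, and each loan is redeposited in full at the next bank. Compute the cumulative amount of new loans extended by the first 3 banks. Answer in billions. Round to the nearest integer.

Bank i lends (1 − rr)^i of the original deposit: Bank 1 lends 1860·0.8300 = 1543.8000, Bank 2 lends 1860·0.8300² = 1281.3540, and so on.
Summing a geometric series: total = 1860·[0.8300·(1 − 0.8300^3) / (1 − 0.8300)] ≈ 3888.6778 billion.

3889 billion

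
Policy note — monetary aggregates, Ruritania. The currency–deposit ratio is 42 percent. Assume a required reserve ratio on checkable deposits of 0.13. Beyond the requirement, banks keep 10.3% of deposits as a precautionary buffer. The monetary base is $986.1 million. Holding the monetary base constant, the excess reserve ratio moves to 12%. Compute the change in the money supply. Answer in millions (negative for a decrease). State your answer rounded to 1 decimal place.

-54.4 million

Initially m₁ = (1 + 0.42) / (0.13 + 0.103 + 0.42) ≈ 2.17458, so M₁ = 2.17458 × 986.1 ≈ 2144.3533 million.
After the change m₂ = (1 + 0.42) / (0.13 + 0.12 + 0.42) ≈ 2.11940, so M₂ = 2.11940 × 986.1 ≈ 2089.9403 million.
ΔM = M₂ − M₁ = 2089.9403 − 2144.3533 = -54.413 million.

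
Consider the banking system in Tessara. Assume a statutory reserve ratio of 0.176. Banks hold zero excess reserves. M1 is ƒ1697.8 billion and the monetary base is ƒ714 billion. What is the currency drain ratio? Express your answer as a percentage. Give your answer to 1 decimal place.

42.2%

Using m = M/MB = 1697.8/714 ≈ 2.377871. From m = (1 + c)/(c + rr + e), rearranging gives 1 + c = m·(c + rr + e), so c·(1 − m) = m·(rr + e) − 1.
Hence c = [m·(rr + e) − 1]/(1 − m) = [2.377871 × (0.176 + 0) − 1] / (1 − 2.377871) ≈ 0.422024.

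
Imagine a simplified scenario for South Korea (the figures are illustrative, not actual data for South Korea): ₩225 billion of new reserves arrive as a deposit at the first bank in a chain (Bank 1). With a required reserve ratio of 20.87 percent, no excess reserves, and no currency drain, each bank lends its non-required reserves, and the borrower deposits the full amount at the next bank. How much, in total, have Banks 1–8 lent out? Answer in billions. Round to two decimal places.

Bank i lends (1 − rr)^i of the original deposit: Bank 1 lends 225·0.7913 = 178.0425, Bank 2 lends 225·0.7913² ≈ 140.8850, and so on.
Summing a geometric series: total = 225·[0.7913·(1 − 0.7913^8) / (1 − 0.7913)] ≈ 721.9639 billion.

₩721.96 billion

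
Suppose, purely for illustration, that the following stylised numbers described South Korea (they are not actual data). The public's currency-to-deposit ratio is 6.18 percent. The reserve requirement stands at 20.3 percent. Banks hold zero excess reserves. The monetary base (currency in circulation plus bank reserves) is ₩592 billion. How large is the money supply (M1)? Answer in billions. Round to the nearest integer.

The money multiplier is m = (1 + c) / (rr + c) = (1 + 0.0618) / (0.203 + 0.0618) ≈ 4.0098.
So M = m × MB = 4.0098 × 592 = 2373.8016 billion.

₩2374 billion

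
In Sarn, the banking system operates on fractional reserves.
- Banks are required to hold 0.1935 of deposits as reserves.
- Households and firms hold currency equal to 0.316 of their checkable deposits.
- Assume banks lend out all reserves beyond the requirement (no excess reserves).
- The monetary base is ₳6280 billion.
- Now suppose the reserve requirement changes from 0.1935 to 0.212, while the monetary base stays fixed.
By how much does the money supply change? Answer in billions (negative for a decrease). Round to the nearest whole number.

Initially m₁ = (1 + 0.316) / (0.1935 + 0.316) ≈ 2.58292, so M₁ = 2.58292 × 6280 = 16220.7376 billion.
After the change m₂ = (1 + 0.316) / (0.212 + 0.316) ≈ 2.49242, so M₂ = 2.49242 × 6280 = 15652.3976 billion.
ΔM = M₂ − M₁ = 15652.3976 − 16220.7376 = -568.34 billion.

-568 billion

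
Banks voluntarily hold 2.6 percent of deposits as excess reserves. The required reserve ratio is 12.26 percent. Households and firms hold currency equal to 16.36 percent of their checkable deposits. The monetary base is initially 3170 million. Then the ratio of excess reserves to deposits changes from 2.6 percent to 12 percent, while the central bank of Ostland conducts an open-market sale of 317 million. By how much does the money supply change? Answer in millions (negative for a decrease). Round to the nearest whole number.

Before: m₁ = (1 + 0.1636) / (0.1226 + 0.026 + 0.1636) ≈ 3.72710, MB₁ = 3170, so M₁ = 3.72710 × 3170 = 11814.907 million.
After: m₂ = (1 + 0.1636) / (0.1226 + 0.12 + 0.1636) ≈ 2.86460, MB₂ = 3170 − 317 = 2853, so M₂ = 2.86460 × 2853 = 8172.7038 million.
ΔM = M₂ − M₁ = 8172.7038 − 11814.907 = -3642.2032 million.

-3642 million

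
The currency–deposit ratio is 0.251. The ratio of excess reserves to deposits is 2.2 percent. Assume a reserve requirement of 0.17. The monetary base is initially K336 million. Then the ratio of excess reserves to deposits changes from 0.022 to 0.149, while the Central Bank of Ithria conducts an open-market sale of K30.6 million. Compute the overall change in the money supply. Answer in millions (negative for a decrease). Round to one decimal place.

-278.6 million

Before: m₁ = (1 + 0.251) / (0.17 + 0.022 + 0.251) ≈ 2.82393, MB₁ = 336, so M₁ = 2.82393 × 336 ≈ 948.8405 million.
After: m₂ = (1 + 0.251) / (0.17 + 0.149 + 0.251) ≈ 2.19474, MB₂ = 336 − 30.6 = 305.4, so M₂ = 2.19474 × 305.4 ≈ 670.2736 million.
ΔM = M₂ − M₁ = 670.2736 − 948.8405 = -278.5669 million.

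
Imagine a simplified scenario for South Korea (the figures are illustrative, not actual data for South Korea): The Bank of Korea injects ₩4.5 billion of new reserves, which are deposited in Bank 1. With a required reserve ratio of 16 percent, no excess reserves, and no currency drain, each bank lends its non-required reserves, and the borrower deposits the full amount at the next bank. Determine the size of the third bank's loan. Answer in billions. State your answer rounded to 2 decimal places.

₩2.67 billion

Each bank lends a fraction (1 − rr) = 0.8400 of the deposit it receives, so Bank 3 receives 4.5·0.8400^2 and lends 4.5·0.8400^3 ≈ 2.6672 billion.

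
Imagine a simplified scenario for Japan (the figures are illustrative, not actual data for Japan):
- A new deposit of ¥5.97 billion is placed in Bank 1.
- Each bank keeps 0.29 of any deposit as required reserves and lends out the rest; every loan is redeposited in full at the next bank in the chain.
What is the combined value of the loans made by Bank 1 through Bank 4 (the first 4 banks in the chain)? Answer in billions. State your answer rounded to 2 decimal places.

¥10.90 billion

Bank i lends (1 − rr)^i of the original deposit: Bank 1 lends 5.97·0.7100 = 4.2387, Bank 2 lends 5.97·0.7100² ≈ 3.0095, and so on.
Summing a geometric series: total = 5.97·[0.7100·(1 − 0.7100^4) / (1 − 0.7100)] ≈ 10.9020 billion.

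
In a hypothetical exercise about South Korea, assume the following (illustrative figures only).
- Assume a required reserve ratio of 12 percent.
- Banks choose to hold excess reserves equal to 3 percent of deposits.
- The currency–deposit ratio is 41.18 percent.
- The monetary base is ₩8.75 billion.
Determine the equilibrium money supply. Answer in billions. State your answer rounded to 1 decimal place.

₩22.0 billion

The money multiplier is m = (1 + c) / (rr + e + c) = (1 + 0.4118) / (0.12 + 0.03 + 0.4118) ≈ 2.5130.
So M = m × MB = 2.5130 × 8.75 ≈ 21.9887 billion.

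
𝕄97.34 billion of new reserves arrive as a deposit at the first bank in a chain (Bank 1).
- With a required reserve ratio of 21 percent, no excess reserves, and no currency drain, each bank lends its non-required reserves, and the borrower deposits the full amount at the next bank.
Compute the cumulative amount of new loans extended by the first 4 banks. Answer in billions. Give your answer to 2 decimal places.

Bank i lends (1 − rr)^i of the original deposit: Bank 1 lends 97.34·0.7900 = 76.8986, Bank 2 lends 97.34·0.7900² ≈ 60.7499, and so on.
Summing a geometric series: total = 97.34·[0.7900·(1 − 0.7900^4) / (1 − 0.7900)] ≈ 223.5549 billion.

𝕄223.55 billion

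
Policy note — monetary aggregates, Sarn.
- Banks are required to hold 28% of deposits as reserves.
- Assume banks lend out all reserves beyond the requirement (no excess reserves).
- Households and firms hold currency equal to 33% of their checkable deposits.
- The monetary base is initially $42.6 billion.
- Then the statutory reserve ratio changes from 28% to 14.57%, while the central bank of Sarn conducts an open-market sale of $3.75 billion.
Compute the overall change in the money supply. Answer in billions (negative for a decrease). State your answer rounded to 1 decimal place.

$15.7 billion

Before: m₁ = (1 + 0.33) / (0.28 + 0.33) ≈ 2.1803, MB₁ = 42.6, so M₁ = 2.1803 × 42.6 ≈ 92.8808 billion.
After: m₂ = (1 + 0.33) / (0.1457 + 0.33) ≈ 2.7959, MB₂ = 42.6 − 3.75 = 38.85, so M₂ = 2.7959 × 38.85 ≈ 108.6207 billion.
ΔM = M₂ − M₁ = 108.6207 − 92.8808 = 15.7399 billion.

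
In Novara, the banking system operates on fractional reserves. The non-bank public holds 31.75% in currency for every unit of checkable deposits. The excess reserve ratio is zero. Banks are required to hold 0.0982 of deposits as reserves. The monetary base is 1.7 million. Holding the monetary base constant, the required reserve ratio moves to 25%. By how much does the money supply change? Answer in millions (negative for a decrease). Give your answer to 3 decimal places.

-1.441 million

Initially m₁ = (1 + 0.3175) / (0.0982 + 0.3175) ≈ 3.16935, so M₁ = 3.16935 × 1.7 ≈ 5.3879 million.
After the change m₂ = (1 + 0.3175) / (0.25 + 0.3175) ≈ 2.32159, so M₂ = 2.32159 × 1.7 ≈ 3.9467 million.
ΔM = M₂ − M₁ = 3.9467 − 5.3879 = -1.4412 million.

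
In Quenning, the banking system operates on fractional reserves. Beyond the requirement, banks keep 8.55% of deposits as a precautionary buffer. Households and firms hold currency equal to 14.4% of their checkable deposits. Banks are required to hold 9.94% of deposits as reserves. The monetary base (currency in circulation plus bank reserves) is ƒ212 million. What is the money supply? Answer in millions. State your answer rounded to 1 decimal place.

The money multiplier is m = (1 + c) / (rr + e + c) = (1 + 0.144) / (0.0994 + 0.0855 + 0.144) ≈ 3.47826.
So M = m × MB = 3.47826 × 212 ≈ 737.3911 million.

ƒ737.4 million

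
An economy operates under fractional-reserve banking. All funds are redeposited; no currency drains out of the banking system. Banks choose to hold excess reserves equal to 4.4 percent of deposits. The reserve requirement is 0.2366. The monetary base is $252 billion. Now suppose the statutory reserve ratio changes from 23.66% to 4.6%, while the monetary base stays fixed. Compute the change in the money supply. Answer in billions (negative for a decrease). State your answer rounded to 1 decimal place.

Initially m₁ = 1 / (0.2366 + 0.044) ≈ 3.56379, so M₁ = 3.56379 × 252 ≈ 898.0751 billion.
After the change m₂ = 1 / (0.046 + 0.044) ≈ 11.11111, so M₂ = 11.11111 × 252 ≈ 2799.9997 billion.
ΔM = M₂ − M₁ = 2799.9997 − 898.0751 = 1901.9246 billion.

$1901.9 billion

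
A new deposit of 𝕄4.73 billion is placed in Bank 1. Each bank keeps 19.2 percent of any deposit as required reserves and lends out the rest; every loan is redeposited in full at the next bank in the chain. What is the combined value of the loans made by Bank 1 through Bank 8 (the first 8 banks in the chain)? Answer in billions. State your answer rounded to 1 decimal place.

Bank i lends (1 − rr)^i of the original deposit: Bank 1 lends 4.73·0.8080 ≈ 3.8218, Bank 2 lends 4.73·0.8080² ≈ 3.0880, and so on.
Summing a geometric series: total = 4.73·[0.8080·(1 − 0.8080^8) / (1 − 0.8080)] ≈ 16.2891 billion.

𝕄16.3 billion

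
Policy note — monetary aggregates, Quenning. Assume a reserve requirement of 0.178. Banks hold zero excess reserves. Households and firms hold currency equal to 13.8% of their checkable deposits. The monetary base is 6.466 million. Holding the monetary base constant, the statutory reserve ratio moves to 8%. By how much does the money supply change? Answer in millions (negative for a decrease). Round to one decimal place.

Initially m₁ = (1 + 0.138) / (0.178 + 0.138) ≈ 3.6013, so M₁ = 3.6013 × 6.466 ≈ 23.286 million.
After the change m₂ = (1 + 0.138) / (0.08 + 0.138) ≈ 5.2202, so M₂ = 5.2202 × 6.466 ≈ 33.7538 million.
ΔM = M₂ − M₁ = 33.7538 − 23.286 = 10.4678 million.

10.5 million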